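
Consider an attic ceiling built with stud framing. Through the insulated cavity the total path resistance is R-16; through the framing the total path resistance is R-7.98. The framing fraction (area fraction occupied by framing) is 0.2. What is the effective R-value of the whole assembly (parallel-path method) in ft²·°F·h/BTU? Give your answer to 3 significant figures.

13.3 ft²·°F·h/BTU

U_eff = 0.8/16 + 0.2/7.98 = 0.05 + 0.02506 = 0.07506
R_eff = 1/U_eff = 13.32 ft²·°F·h/BTU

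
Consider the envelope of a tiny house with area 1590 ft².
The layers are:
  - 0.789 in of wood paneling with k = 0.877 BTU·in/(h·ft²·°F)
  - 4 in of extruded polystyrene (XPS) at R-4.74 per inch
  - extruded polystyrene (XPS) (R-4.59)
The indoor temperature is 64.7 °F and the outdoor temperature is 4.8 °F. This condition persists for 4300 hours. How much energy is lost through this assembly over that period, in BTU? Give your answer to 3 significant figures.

16800000 BTU

0.789/0.877 = 0.8997
4 × 4.74 = 18.96
R_total = 0.8997 + 18.96 + 4.59 = 24.45 ft²·°F·h/BTU
Q = 1590 × (64.7 − 4.8) / 24.45 = 3895 BTU/h
E = 3895 × 4300 = 16750000 BTU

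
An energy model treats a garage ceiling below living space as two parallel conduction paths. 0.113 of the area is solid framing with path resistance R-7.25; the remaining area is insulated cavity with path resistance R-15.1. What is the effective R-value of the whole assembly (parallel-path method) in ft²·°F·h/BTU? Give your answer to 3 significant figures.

13.5 ft²·°F·h/BTU

U_eff = 0.887/15.1 + 0.113/7.25 = 0.05874 + 0.01559 = 0.07433
R_eff = 1/U_eff = 13.45 ft²·°F·h/BTU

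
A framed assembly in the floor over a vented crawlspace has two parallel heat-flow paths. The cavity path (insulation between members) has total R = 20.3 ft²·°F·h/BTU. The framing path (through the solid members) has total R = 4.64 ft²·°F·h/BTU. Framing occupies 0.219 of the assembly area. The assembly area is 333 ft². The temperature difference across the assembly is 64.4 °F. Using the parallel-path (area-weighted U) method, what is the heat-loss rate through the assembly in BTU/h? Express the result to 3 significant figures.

U_eff = 0.781/20.3 + 0.219/4.64 = 0.03847 + 0.0472 = 0.08567
R_eff = 1/U_eff = 11.67 ft²·°F·h/BTU
Q = 333 × 64.4 / 11.67 = 1837 BTU/h

1840 BTU/h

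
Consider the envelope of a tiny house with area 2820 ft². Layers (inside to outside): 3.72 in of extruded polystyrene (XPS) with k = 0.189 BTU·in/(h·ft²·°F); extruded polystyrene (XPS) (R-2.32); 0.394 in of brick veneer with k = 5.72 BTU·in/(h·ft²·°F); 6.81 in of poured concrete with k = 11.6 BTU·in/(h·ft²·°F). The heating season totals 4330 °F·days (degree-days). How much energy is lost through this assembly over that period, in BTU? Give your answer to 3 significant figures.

12900000 BTU

3.72/0.189 = 19.68
0.394/5.72 = 0.06888
6.81/11.6 = 0.5871
R_total = 19.68 + 2.32 + 0.06888 + 0.5871 = 22.66 ft²·°F·h/BTU
E = A × HDD × 24 / R = 2820 × 4330 × 24 / 22.66 = 12930000 BTU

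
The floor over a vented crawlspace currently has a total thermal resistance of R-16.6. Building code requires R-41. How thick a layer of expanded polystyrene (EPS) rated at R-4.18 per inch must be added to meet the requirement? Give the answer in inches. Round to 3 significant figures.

ΔR = 41 − 16.6 = 24.4 ft²·°F·h/BTU
L = ΔR / (R/in) = 24.4/4.18 = 5.837 in

5.84 in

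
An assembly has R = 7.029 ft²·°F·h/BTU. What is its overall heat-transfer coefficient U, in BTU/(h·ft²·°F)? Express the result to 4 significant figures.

U = 1/R = 1/7.029 = 0.14227

0.1423 BTU/(h·ft²·°F)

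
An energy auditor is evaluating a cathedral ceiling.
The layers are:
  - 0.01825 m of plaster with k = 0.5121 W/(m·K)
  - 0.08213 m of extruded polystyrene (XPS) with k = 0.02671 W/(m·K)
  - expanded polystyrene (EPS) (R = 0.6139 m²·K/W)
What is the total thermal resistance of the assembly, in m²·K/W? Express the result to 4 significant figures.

3.724 m²·K/W

0.01825/0.5121 = 0.035638
0.08213/0.02671 = 3.0749
R_total = 0.035638 + 3.0749 + 0.6139 = 3.7244 m²·K/W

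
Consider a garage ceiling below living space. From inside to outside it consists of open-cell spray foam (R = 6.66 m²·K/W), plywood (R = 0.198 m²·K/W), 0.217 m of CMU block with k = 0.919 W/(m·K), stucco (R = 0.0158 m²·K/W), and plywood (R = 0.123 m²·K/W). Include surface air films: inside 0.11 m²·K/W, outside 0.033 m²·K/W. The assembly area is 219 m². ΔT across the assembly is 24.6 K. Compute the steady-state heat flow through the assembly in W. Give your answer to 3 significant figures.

0.217/0.919 = 0.2361
R_total = 0.11 + 6.66 + 0.198 + 0.2361 + 0.0158 + 0.123 + 0.033 = 7.376 m²·K/W
Q = A·ΔT/R = 219 × 24.6 / 7.376 = 730.4 W

730 W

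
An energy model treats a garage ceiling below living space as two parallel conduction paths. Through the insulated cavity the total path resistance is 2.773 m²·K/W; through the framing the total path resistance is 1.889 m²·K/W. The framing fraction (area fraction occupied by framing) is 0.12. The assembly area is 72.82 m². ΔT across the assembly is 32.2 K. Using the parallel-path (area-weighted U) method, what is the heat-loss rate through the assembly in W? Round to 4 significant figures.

U_eff = 0.88/2.773 + 0.12/1.889 = 0.31735 + 0.063526 = 0.38087
R_eff = 1/U_eff = 2.6256 m²·K/W
Q = 72.82 × 32.2 / 2.6256 = 893.07 W

893.1 W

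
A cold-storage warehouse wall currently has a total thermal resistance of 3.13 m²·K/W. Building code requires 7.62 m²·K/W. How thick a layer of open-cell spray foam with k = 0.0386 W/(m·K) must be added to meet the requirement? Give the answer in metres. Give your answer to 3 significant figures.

0.173 m

ΔR = 7.62 − 3.13 = 4.49 m²·K/W
L = ΔR × k = 4.49 × 0.0386 = 0.1733 m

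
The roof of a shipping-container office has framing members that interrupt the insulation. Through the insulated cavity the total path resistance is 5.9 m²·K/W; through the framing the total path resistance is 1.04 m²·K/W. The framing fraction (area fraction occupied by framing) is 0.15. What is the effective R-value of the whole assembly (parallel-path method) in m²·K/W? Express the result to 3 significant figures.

3.47 m²·K/W

U_eff = 0.85/5.9 + 0.15/1.04 = 0.1441 + 0.1442 = 0.2883
R_eff = 1/U_eff = 3.469 m²·K/W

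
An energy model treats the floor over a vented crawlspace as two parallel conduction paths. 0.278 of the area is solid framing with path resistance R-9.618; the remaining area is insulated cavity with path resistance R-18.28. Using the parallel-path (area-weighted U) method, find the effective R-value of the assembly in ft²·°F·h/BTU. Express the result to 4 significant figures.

14.62 ft²·°F·h/BTU

U_eff = 0.722/18.28 + 0.278/9.618 = 0.039497 + 0.028904 = 0.068401
R_eff = 1/U_eff = 14.62 ft²·°F·h/BTU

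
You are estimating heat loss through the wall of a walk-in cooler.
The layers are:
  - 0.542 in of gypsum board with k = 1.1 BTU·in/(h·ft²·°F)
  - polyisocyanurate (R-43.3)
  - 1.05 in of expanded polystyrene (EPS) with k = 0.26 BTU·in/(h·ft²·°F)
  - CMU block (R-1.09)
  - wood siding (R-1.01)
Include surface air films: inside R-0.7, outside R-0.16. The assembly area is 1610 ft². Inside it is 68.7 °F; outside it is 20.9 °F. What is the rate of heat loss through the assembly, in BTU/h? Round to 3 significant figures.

0.542/1.1 = 0.4927
1.05/0.26 = 4.038
R_total = 0.7 + 0.4927 + 43.3 + 4.038 + 1.09 + 1.01 + 0.16 = 50.79 ft²·°F·h/BTU
Q = A·ΔT/R = 1610 × (68.7 − 20.9) / 50.79 = 1515 BTU/h

1520 BTU/h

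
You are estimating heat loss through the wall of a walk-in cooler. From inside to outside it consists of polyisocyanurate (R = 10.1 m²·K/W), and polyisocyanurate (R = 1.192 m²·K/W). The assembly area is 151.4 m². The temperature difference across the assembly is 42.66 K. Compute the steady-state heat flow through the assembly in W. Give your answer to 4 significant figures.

R_total = 10.1 + 1.192 = 11.292 m²·K/W
Q = A·ΔT/R = 151.4 × 42.66 / 11.292 = 571.97 W

572.0 W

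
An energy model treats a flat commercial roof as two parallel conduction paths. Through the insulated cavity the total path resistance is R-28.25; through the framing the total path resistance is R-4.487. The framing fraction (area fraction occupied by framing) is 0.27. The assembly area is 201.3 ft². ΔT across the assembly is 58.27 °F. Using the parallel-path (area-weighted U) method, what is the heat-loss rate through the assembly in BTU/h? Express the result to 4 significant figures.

U_eff = 0.73/28.25 + 0.27/4.487 = 0.025841 + 0.060174 = 0.086015
R_eff = 1/U_eff = 11.626 ft²·°F·h/BTU
Q = 201.3 × 58.27 / 11.626 = 1008.9 BTU/h

1009 BTU/h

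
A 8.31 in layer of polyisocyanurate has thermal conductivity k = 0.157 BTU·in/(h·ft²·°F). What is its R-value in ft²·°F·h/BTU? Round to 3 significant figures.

52.9 ft²·°F·h/BTU

R = L/k = 8.31/0.157 = 52.93 ft²·°F·h/BTU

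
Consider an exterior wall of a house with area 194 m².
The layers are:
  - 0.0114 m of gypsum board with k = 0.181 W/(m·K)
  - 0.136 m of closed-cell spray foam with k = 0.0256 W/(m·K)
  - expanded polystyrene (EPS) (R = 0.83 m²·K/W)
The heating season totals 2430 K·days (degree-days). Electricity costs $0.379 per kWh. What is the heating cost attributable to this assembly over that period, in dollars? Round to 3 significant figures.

691 dollars

0.0114/0.181 = 0.06298
0.136/0.0256 = 5.312
R_total = 0.06298 + 5.312 + 0.83 = 6.205 m²·K/W
E = A × HDD × 24 / R / 1000 = 194 × 2430 × 24 / 6.205 / 1000 = 1823 kWh
Cost = 1823 × 0.379 = $691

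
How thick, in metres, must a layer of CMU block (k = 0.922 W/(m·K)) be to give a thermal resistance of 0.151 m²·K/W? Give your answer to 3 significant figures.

L = R·k = 0.151 × 0.922 = 0.1392 m

0.139 m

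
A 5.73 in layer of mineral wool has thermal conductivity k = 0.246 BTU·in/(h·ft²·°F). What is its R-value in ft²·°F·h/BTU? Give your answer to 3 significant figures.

23.3 ft²·°F·h/BTU

R = L/k = 5.73/0.246 = 23.29 ft²·°F·h/BTU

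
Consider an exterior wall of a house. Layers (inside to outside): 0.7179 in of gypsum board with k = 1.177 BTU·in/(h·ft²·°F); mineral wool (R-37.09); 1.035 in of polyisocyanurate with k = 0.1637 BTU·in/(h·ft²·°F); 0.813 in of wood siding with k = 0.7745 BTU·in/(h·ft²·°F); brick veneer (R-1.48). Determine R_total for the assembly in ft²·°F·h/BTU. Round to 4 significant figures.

46.55 ft²·°F·h/BTU

0.7179/1.177 = 0.60994
1.035/0.1637 = 6.3225
0.813/0.7745 = 1.0497
R_total = 0.60994 + 37.09 + 6.3225 + 1.0497 + 1.48 = 46.552 ft²·°F·h/BTU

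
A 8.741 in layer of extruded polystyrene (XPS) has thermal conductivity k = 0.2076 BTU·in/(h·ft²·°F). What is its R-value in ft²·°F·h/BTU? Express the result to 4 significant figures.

R = L/k = 8.741/0.2076 = 42.105 ft²·°F·h/BTU

42.11 ft²·°F·h/BTU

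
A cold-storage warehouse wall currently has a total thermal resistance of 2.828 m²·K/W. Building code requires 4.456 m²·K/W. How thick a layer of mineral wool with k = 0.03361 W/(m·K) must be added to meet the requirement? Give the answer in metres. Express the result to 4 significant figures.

0.05472 m

ΔR = 4.456 − 2.828 = 1.628 m²·K/W
L = ΔR × k = 1.628 × 0.03361 = 0.054717 m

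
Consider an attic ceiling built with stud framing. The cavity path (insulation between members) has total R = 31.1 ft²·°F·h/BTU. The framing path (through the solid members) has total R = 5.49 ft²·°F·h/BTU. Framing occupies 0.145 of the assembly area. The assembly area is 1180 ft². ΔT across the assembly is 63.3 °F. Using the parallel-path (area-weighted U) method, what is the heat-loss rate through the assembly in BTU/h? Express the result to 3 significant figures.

U_eff = 0.855/31.1 + 0.145/5.49 = 0.02749 + 0.02641 = 0.0539
R_eff = 1/U_eff = 18.55 ft²·°F·h/BTU
Q = 1180 × 63.3 / 18.55 = 4026 BTU/h

4030 BTU/h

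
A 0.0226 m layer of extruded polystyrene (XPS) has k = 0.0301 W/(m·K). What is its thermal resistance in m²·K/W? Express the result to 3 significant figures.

R = L/k = 0.0226/0.0301 = 0.7508 m²·K/W

0.751 m²·K/W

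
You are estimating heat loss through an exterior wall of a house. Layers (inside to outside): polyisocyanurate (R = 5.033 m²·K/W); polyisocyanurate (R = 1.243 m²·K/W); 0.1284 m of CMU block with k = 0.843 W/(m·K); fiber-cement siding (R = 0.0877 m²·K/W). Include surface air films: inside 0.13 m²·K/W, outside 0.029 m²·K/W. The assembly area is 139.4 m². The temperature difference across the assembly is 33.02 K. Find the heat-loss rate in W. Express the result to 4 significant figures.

0.1284/0.843 = 0.15231
R_total = 0.13 + 5.033 + 1.243 + 0.15231 + 0.0877 + 0.029 = 6.675 m²·K/W
Q = A·ΔT/R = 139.4 × 33.02 / 6.675 = 689.58 W

689.6 W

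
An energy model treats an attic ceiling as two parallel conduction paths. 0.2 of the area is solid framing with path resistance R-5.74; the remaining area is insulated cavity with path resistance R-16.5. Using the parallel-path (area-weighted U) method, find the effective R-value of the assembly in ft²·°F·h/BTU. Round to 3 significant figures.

12.0 ft²·°F·h/BTU

U_eff = 0.8/16.5 + 0.2/5.74 = 0.04848 + 0.03484 = 0.08333
R_eff = 1/U_eff = 12 ft²·°F·h/BTU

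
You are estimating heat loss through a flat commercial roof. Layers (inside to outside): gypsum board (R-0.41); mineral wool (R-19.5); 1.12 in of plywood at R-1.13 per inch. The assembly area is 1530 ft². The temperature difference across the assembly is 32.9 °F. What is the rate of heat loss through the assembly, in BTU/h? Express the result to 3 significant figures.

1.12 × 1.13 = 1.266
R_total = 0.41 + 19.5 + 1.266 = 21.18 ft²·°F·h/BTU
Q = A·ΔT/R = 1530 × 32.9 / 21.18 = 2377 BTU/h

2380 BTU/h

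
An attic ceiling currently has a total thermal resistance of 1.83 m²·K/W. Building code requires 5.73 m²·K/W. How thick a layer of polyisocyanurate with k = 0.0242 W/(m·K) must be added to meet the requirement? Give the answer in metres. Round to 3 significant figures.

0.0944 m

ΔR = 5.73 − 1.83 = 3.9 m²·K/W
L = ΔR × k = 3.9 × 0.0242 = 0.09438 m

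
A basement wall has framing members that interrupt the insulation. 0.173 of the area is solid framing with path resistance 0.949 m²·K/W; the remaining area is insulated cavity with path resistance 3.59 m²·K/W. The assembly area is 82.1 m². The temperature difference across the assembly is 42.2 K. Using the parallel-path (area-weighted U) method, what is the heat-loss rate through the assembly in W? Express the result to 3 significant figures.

1430 W

U_eff = 0.827/3.59 + 0.173/0.949 = 0.2304 + 0.1823 = 0.4127
R_eff = 1/U_eff = 2.423 m²·K/W
Q = 82.1 × 42.2 / 2.423 = 1430 W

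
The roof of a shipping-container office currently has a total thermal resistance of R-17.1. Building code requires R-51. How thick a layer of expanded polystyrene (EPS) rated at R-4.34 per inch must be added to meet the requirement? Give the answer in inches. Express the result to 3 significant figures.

7.81 in

ΔR = 51 − 17.1 = 33.9 ft²·°F·h/BTU
L = ΔR / (R/in) = 33.9/4.34 = 7.811 in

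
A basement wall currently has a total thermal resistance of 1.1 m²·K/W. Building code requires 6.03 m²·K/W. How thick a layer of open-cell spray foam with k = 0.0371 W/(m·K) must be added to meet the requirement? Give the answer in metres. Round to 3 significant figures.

ΔR = 6.03 − 1.1 = 4.93 m²·K/W
L = ΔR × k = 4.93 × 0.0371 = 0.1829 m

0.183 m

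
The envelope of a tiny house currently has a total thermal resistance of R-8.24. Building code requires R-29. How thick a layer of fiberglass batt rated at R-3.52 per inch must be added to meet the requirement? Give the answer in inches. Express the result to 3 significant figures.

5.90 in

ΔR = 29 − 8.24 = 20.76 ft²·°F·h/BTU
L = ΔR / (R/in) = 20.76/3.52 = 5.898 in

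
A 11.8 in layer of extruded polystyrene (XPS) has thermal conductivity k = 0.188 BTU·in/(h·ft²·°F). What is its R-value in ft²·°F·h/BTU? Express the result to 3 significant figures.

62.8 ft²·°F·h/BTU

R = L/k = 11.8/0.188 = 62.77 ft²·°F·h/BTU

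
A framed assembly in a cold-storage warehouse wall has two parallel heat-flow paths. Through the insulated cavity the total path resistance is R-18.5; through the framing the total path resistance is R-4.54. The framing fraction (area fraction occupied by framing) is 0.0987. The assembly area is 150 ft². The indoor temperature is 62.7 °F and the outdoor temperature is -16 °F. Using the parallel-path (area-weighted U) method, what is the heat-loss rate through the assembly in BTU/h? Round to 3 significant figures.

832 BTU/h

U_eff = 0.9013/18.5 + 0.0987/4.54 = 0.04872 + 0.02174 = 0.07046
R_eff = 1/U_eff = 14.19 ft²·°F·h/BTU
Q = 150 × (62.7 − (-16)) / 14.19 = 831.8 BTU/h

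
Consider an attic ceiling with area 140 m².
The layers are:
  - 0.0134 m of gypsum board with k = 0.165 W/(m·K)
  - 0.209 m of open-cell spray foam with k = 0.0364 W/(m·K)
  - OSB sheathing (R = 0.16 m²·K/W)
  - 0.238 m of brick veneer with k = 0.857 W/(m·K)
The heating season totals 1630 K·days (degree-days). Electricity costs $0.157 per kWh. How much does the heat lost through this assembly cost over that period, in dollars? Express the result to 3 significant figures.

137 dollars

0.0134/0.165 = 0.08121
0.209/0.0364 = 5.742
0.238/0.857 = 0.2777
R_total = 0.08121 + 5.742 + 0.16 + 0.2777 = 6.261 m²·K/W
E = A × HDD × 24 / R / 1000 = 140 × 1630 × 24 / 6.261 / 1000 = 874.8 kWh
Cost = 874.8 × 0.157 = $137.3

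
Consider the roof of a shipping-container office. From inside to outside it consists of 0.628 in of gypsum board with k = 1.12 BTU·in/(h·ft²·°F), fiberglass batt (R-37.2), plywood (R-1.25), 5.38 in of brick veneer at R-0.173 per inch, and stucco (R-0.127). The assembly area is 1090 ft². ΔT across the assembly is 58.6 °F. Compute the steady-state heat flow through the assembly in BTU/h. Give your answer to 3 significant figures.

1590 BTU/h

0.628/1.12 = 0.5607
5.38 × 0.173 = 0.9307
R_total = 0.5607 + 37.2 + 1.25 + 0.9307 + 0.127 = 40.07 ft²·°F·h/BTU
Q = A·ΔT/R = 1090 × 58.6 / 40.07 = 1594 BTU/h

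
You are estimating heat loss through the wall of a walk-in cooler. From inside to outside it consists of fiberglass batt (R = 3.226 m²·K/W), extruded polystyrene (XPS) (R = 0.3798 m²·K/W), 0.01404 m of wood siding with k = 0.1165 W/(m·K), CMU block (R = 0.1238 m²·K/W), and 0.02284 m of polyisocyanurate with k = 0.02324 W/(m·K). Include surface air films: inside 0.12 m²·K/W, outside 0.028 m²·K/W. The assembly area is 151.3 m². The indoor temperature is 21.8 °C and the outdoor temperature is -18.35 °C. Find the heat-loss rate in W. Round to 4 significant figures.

0.01404/0.1165 = 0.12052
0.02284/0.02324 = 0.98279
R_total = 0.12 + 3.226 + 0.3798 + 0.12052 + 0.1238 + 0.98279 + 0.028 = 4.9809 m²·K/W
Q = A·ΔT/R = 151.3 × (21.8 − (-18.35)) / 4.9809 = 1219.6 W

1220 W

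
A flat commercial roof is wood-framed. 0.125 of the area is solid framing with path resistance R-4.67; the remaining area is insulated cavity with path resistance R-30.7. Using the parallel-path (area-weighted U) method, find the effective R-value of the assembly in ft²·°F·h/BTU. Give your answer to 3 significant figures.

U_eff = 0.875/30.7 + 0.125/4.67 = 0.0285 + 0.02677 = 0.05527
R_eff = 1/U_eff = 18.09 ft²·°F·h/BTU

18.1 ft²·°F·h/BTU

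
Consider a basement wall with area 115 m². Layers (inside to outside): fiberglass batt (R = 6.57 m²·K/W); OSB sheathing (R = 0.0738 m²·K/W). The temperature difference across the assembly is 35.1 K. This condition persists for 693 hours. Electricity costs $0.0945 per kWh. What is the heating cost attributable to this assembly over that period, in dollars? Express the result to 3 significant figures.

R_total = 6.57 + 0.0738 = 6.644 m²·K/W
Q = 115 × 35.1 / 6.644 = 607.6 W
E = 607.6 W × 693 h / 1000 = 421 kWh
Cost = 421 × 0.0945 = $39.79

39.8 dollars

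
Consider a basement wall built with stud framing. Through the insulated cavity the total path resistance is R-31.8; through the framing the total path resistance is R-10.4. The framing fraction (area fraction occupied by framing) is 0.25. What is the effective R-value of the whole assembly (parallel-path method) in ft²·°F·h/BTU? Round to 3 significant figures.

21.0 ft²·°F·h/BTU

U_eff = 0.75/31.8 + 0.25/10.4 = 0.02358 + 0.02404 = 0.04762
R_eff = 1/U_eff = 21 ft²·°F·h/BTU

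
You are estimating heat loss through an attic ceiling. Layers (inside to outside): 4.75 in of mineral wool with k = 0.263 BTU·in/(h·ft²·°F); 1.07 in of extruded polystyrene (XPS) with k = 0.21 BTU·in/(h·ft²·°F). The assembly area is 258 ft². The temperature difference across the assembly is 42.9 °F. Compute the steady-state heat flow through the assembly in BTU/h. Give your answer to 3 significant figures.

478 BTU/h

4.75/0.263 = 18.06
1.07/0.21 = 5.095
R_total = 18.06 + 5.095 = 23.16 ft²·°F·h/BTU
Q = A·ΔT/R = 258 × 42.9 / 23.16 = 478 BTU/h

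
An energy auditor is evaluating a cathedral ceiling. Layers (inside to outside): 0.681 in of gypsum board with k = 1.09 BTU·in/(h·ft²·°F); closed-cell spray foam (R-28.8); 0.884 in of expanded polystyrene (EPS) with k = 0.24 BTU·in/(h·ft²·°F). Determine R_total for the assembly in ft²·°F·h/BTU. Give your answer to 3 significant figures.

0.681/1.09 = 0.6248
0.884/0.24 = 3.683
R_total = 0.6248 + 28.8 + 3.683 = 33.11 ft²·°F·h/BTU

33.1 ft²·°F·h/BTU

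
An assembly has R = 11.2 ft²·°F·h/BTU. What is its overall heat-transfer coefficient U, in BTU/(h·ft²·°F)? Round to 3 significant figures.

0.0893 BTU/(h·ft²·°F)

U = 1/R = 1/11.2 = 0.08929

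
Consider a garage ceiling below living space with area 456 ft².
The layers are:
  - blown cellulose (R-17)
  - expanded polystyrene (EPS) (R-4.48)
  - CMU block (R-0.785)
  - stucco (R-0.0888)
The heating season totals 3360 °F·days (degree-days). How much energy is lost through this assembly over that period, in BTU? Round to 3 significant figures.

R_total = 17 + 4.48 + 0.785 + 0.0888 = 22.35 ft²·°F·h/BTU
E = A × HDD × 24 / R = 456 × 3360 × 24 / 22.35 = 1645000 BTU

1640000 BTU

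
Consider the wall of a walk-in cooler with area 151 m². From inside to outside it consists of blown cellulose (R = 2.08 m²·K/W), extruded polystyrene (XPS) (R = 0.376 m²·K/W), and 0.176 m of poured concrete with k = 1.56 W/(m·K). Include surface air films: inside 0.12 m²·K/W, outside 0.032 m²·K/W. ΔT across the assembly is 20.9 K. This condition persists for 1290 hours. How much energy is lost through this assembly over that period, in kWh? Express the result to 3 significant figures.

1500 kWh

0.176/1.56 = 0.1128
R_total = 0.12 + 2.08 + 0.376 + 0.1128 + 0.032 = 2.721 m²·K/W
Q = 151 × 20.9 / 2.721 = 1160 W
E = 1160 W × 1290 h / 1000 = 1496 kWh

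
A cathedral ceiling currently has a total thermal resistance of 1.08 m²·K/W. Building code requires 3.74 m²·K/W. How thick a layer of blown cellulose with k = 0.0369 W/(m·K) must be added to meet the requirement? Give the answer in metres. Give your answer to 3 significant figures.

ΔR = 3.74 − 1.08 = 2.66 m²·K/W
L = ΔR × k = 2.66 × 0.0369 = 0.09815 m

0.0982 m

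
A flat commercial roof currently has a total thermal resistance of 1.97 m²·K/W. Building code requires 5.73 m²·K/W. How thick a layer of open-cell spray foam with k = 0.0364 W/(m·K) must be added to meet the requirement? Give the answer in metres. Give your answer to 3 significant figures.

ΔR = 5.73 − 1.97 = 3.76 m²·K/W
L = ΔR × k = 3.76 × 0.0364 = 0.1369 m

0.137 m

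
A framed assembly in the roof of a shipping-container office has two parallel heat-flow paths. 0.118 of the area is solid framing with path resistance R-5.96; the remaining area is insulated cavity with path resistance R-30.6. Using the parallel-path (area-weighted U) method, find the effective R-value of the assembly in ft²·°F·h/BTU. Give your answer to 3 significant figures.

20.6 ft²·°F·h/BTU

U_eff = 0.882/30.6 + 0.118/5.96 = 0.02882 + 0.0198 = 0.04862
R_eff = 1/U_eff = 20.57 ft²·°F·h/BTU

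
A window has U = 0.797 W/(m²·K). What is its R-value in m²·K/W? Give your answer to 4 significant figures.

1.255 m²·K/W

R = 1/U = 1/0.797 = 1.2547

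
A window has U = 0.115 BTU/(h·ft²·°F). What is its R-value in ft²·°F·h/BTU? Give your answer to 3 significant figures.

R = 1/U = 1/0.115 = 8.696

8.70 ft²·°F·h/BTU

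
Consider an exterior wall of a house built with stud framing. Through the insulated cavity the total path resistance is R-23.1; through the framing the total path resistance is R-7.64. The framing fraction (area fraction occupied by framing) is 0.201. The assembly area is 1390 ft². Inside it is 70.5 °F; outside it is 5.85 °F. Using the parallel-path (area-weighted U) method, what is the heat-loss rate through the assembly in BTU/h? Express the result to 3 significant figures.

U_eff = 0.799/23.1 + 0.201/7.64 = 0.03459 + 0.02631 = 0.0609
R_eff = 1/U_eff = 16.42 ft²·°F·h/BTU
Q = 1390 × (70.5 − 5.85) / 16.42 = 5472 BTU/h

5470 BTU/h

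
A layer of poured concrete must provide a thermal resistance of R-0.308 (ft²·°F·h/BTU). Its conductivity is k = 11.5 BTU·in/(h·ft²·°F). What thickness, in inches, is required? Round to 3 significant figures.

L = R × k = 0.308 × 11.5 = 3.542 in

3.54 in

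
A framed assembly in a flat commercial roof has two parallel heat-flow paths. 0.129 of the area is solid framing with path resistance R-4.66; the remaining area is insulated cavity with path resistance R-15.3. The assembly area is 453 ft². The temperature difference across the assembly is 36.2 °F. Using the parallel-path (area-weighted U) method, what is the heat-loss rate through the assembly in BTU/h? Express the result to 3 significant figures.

1390 BTU/h

U_eff = 0.871/15.3 + 0.129/4.66 = 0.05693 + 0.02768 = 0.08461
R_eff = 1/U_eff = 11.82 ft²·°F·h/BTU
Q = 453 × 36.2 / 11.82 = 1387 BTU/h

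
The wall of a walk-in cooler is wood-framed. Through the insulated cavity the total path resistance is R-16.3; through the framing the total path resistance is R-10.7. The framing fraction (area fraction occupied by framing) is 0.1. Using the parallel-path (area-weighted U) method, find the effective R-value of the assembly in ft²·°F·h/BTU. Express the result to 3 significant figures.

U_eff = 0.9/16.3 + 0.1/10.7 = 0.05521 + 0.009346 = 0.06456
R_eff = 1/U_eff = 15.49 ft²·°F·h/BTU

15.5 ft²·°F·h/BTU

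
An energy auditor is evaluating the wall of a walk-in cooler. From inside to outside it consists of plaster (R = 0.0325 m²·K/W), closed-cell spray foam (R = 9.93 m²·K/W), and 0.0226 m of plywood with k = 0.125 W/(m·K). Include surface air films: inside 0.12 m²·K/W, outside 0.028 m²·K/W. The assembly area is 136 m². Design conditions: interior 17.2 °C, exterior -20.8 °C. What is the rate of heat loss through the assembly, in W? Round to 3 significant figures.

0.0226/0.125 = 0.1808
R_total = 0.12 + 0.0325 + 9.93 + 0.1808 + 0.028 = 10.29 m²·K/W
Q = A·ΔT/R = 136 × (17.2 − (-20.8)) / 10.29 = 502.2 W

502 W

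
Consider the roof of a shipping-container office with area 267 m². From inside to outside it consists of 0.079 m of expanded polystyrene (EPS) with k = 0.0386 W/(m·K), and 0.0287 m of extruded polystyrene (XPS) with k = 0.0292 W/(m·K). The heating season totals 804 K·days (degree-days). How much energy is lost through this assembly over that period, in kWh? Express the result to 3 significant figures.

0.079/0.0386 = 2.047
0.0287/0.0292 = 0.9829
R_total = 2.047 + 0.9829 = 3.03 m²·K/W
E = A × HDD × 24 / R / 1000 = 267 × 804 × 24 / 3.03 / 1000 = 1701 kWh

1700 kWh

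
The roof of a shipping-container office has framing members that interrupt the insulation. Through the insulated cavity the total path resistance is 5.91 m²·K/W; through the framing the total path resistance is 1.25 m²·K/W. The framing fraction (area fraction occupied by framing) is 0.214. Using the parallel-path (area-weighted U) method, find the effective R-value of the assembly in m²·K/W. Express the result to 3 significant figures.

U_eff = 0.786/5.91 + 0.214/1.25 = 0.133 + 0.1712 = 0.3042
R_eff = 1/U_eff = 3.287 m²·K/W

3.29 m²·K/W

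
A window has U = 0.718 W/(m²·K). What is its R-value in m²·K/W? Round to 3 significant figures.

R = 1/U = 1/0.718 = 1.393

1.39 m²·K/W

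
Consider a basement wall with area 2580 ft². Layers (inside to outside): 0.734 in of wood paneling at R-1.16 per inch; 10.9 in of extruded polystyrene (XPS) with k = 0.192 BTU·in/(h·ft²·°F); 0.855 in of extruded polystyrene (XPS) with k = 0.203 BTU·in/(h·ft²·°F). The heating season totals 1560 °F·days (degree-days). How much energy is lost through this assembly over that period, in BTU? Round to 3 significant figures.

0.734 × 1.16 = 0.8514
10.9/0.192 = 56.77
0.855/0.203 = 4.212
R_total = 0.8514 + 56.77 + 4.212 = 61.83 ft²·°F·h/BTU
E = A × HDD × 24 / R = 2580 × 1560 × 24 / 61.83 = 1562000 BTU

1560000 BTU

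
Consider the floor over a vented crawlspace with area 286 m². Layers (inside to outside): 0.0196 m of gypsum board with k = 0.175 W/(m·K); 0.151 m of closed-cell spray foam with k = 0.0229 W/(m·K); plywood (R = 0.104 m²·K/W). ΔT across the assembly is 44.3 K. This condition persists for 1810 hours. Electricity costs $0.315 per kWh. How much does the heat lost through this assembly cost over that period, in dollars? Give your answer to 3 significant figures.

1060 dollars

0.0196/0.175 = 0.112
0.151/0.0229 = 6.594
R_total = 0.112 + 6.594 + 0.104 = 6.81 m²·K/W
Q = 286 × 44.3 / 6.81 = 1861 W
E = 1861 W × 1810 h / 1000 = 3368 kWh
Cost = 3368 × 0.315 = $1061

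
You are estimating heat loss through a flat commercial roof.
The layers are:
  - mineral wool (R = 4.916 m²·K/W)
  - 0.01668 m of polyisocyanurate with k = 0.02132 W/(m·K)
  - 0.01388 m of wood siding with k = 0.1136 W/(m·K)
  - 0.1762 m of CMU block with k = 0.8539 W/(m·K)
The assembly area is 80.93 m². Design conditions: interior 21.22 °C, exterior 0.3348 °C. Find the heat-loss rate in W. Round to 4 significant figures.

280.4 W

0.01668/0.02132 = 0.78236
0.01388/0.1136 = 0.12218
0.1762/0.8539 = 0.20635
R_total = 4.916 + 0.78236 + 0.12218 + 0.20635 = 6.0269 m²·K/W
Q = A·ΔT/R = 80.93 × (21.22 − 0.3348) / 6.0269 = 280.45 W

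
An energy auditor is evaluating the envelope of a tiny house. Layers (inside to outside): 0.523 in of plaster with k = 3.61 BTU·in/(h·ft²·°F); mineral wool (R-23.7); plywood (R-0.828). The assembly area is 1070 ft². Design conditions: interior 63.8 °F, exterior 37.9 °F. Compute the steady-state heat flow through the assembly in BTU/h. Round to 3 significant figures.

1120 BTU/h

0.523/3.61 = 0.1449
R_total = 0.1449 + 23.7 + 0.828 = 24.67 ft²·°F·h/BTU
Q = A·ΔT/R = 1070 × (63.8 − 37.9) / 24.67 = 1123 BTU/h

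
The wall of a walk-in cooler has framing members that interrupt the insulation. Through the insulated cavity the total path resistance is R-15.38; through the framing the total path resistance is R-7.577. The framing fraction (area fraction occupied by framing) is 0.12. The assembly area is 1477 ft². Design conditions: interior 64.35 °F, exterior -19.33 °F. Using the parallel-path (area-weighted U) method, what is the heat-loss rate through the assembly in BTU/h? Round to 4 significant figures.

U_eff = 0.88/15.38 + 0.12/7.577 = 0.057217 + 0.015837 = 0.073055
R_eff = 1/U_eff = 13.688 ft²·°F·h/BTU
Q = 1477 × (64.35 − (-19.33)) / 13.688 = 9029.2 BTU/h

9029 BTU/h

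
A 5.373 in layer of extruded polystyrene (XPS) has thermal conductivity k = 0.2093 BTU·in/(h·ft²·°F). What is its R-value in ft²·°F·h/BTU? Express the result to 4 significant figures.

R = L/k = 5.373/0.2093 = 25.671 ft²·°F·h/BTU

25.67 ft²·°F·h/BTU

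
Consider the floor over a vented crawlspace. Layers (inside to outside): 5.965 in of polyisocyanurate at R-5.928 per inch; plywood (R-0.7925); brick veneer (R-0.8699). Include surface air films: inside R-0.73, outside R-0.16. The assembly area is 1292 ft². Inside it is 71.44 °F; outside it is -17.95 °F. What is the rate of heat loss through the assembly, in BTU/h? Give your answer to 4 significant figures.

5.965 × 5.928 = 35.361
R_total = 0.73 + 35.361 + 0.7925 + 0.8699 + 0.16 = 37.913 ft²·°F·h/BTU
Q = A·ΔT/R = 1292 × (71.44 − (-17.95)) / 37.913 = 3046.2 BTU/h

3046 BTU/h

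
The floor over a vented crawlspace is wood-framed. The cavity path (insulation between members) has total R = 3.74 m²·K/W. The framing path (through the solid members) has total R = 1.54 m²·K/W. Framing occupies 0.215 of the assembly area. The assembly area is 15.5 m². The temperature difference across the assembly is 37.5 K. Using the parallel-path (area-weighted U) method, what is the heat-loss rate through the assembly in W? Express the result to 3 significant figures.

U_eff = 0.785/3.74 + 0.215/1.54 = 0.2099 + 0.1396 = 0.3495
R_eff = 1/U_eff = 2.861 m²·K/W
Q = 15.5 × 37.5 / 2.861 = 203.1 W

203 W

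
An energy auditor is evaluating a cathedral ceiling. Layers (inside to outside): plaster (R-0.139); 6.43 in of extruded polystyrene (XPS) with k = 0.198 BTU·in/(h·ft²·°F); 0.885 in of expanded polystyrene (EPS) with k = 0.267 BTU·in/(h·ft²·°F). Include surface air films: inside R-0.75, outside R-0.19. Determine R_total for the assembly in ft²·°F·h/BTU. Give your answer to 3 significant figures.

6.43/0.198 = 32.47
0.885/0.267 = 3.315
R_total = 0.75 + 0.139 + 32.47 + 3.315 + 0.19 = 36.87 ft²·°F·h/BTU

36.9 ft²·°F·h/BTU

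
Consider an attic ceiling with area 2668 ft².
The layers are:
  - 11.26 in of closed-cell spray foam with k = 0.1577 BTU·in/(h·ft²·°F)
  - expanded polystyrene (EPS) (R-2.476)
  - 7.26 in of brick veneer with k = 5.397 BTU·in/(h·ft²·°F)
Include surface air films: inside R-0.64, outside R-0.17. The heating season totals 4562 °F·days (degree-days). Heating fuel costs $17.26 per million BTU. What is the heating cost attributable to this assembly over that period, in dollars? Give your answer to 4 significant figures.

11.26/0.1577 = 71.401
7.26/5.397 = 1.3452
R_total = 0.64 + 71.401 + 2.476 + 1.3452 + 0.17 = 76.033 ft²·°F·h/BTU
E = A × HDD × 24 / R = 2668 × 4562 × 24 / 76.033 = 3842000 BTU
Cost = 3842000/10⁶ × 17.26 = $66.312

66.31 dollars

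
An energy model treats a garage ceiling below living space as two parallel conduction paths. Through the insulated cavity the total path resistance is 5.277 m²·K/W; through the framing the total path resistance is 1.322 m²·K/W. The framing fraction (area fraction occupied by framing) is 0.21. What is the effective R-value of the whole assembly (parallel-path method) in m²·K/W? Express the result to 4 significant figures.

U_eff = 0.79/5.277 + 0.21/1.322 = 0.14971 + 0.15885 = 0.30856
R_eff = 1/U_eff = 3.2409 m²·K/W

3.241 m²·K/W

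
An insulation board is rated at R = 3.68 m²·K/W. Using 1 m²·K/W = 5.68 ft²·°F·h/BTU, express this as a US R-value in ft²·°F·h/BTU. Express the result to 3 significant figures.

R_US = 3.68 × 5.68 = 20.9

20.9 ft²·°F·h/BTU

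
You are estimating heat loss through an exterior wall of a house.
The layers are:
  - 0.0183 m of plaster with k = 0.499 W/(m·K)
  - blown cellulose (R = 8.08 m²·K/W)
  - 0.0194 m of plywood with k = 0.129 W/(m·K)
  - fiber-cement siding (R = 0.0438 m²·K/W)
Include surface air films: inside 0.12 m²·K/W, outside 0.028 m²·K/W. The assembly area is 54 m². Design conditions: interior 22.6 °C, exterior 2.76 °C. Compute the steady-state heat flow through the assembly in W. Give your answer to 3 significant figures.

0.0183/0.499 = 0.03667
0.0194/0.129 = 0.1504
R_total = 0.12 + 0.03667 + 8.08 + 0.1504 + 0.0438 + 0.028 = 8.459 m²·K/W
Q = A·ΔT/R = 54 × (22.6 − 2.76) / 8.459 = 126.7 W

127 W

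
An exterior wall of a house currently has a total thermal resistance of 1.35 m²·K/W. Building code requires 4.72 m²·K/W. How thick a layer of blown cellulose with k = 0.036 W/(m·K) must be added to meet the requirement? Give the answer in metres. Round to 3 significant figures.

0.121 m

ΔR = 4.72 − 1.35 = 3.37 m²·K/W
L = ΔR × k = 3.37 × 0.036 = 0.1213 m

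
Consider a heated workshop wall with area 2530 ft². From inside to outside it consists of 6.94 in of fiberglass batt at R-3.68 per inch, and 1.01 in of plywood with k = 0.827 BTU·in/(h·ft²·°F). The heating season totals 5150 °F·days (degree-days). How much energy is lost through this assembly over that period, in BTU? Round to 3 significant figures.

6.94 × 3.68 = 25.54
1.01/0.827 = 1.221
R_total = 25.54 + 1.221 = 26.76 ft²·°F·h/BTU
E = A × HDD × 24 / R = 2530 × 5150 × 24 / 26.76 = 11690000 BTU

11700000 BTU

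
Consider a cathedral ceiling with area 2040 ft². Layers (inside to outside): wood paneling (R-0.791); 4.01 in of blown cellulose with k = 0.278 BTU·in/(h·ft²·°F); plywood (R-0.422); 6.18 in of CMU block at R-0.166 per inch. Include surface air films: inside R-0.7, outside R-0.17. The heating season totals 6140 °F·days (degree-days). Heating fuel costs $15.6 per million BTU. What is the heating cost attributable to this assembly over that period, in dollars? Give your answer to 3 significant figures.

4.01/0.278 = 14.42
6.18 × 0.166 = 1.026
R_total = 0.7 + 0.791 + 14.42 + 0.422 + 1.026 + 0.17 = 17.53 ft²·°F·h/BTU
E = A × HDD × 24 / R = 2040 × 6140 × 24 / 17.53 = 17150000 BTU
Cost = 17150000/10⁶ × 15.6 = $267.5

267 dollars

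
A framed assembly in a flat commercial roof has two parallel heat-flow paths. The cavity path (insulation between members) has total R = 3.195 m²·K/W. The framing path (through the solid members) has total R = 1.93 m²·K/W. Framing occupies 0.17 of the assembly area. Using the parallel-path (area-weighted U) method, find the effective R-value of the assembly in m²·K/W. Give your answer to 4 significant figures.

2.875 m²·K/W

U_eff = 0.83/3.195 + 0.17/1.93 = 0.25978 + 0.088083 = 0.34786
R_eff = 1/U_eff = 2.8747 m²·K/W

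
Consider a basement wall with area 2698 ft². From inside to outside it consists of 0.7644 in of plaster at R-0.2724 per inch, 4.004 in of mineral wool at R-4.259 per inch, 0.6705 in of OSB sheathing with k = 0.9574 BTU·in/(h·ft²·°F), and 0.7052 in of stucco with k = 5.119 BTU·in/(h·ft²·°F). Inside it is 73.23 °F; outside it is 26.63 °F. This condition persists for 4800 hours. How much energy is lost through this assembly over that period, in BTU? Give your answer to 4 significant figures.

33340000 BTU

0.7644 × 0.2724 = 0.20822
4.004 × 4.259 = 17.053
0.6705/0.9574 = 0.70033
0.7052/5.119 = 0.13776
R_total = 0.20822 + 17.053 + 0.70033 + 0.13776 = 18.099 ft²·°F·h/BTU
Q = 2698 × (73.23 − 26.63) / 18.099 = 6946.5 BTU/h
E = 6946.5 × 4800 = 33343000 BTU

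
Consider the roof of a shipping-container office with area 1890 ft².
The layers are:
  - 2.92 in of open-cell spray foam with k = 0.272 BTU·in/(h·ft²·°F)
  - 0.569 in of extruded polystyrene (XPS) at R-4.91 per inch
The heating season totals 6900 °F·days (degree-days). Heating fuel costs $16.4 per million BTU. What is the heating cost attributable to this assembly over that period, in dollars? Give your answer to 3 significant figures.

2.92/0.272 = 10.74
0.569 × 4.91 = 2.794
R_total = 10.74 + 2.794 = 13.53 ft²·°F·h/BTU
E = A × HDD × 24 / R = 1890 × 6900 × 24 / 13.53 = 23130000 BTU
Cost = 23130000/10⁶ × 16.4 = $379.4

379 dollars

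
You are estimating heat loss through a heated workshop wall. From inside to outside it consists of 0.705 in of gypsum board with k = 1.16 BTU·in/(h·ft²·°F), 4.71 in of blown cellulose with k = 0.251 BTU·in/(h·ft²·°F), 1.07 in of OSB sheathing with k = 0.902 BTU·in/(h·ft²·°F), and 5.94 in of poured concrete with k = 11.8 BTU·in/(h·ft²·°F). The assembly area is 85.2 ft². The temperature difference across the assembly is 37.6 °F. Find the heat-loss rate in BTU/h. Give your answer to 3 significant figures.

152 BTU/h

0.705/1.16 = 0.6078
4.71/0.251 = 18.76
1.07/0.902 = 1.186
5.94/11.8 = 0.5034
R_total = 0.6078 + 18.76 + 1.186 + 0.5034 = 21.06 ft²·°F·h/BTU
Q = A·ΔT/R = 85.2 × 37.6 / 21.06 = 152.1 BTU/h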